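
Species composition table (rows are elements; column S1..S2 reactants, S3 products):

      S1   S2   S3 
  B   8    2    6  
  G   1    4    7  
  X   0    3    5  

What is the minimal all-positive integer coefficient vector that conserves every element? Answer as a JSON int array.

Coefficients: [1, 5, 3]

B: 1·8+5·2 = 18 | 3·6 = 18
G: 1·1+5·4 = 21 | 3·7 = 21
X: 1·0+5·3 = 15 | 3·5 = 15
gcd(1,5,3) = 1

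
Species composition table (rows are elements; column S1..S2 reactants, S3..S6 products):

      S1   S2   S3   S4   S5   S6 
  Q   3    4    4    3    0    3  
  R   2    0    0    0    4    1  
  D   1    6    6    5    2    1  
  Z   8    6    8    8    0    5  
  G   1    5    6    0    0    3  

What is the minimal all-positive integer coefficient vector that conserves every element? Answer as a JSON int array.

Q: 5·3+5·4 = 35 | 2·4+3·3+1·0+6·3 = 35
R: 5·2+5·0 = 10 | 2·0+3·0+1·4+6·1 = 10
D: 5·1+5·6 = 35 | 2·6+3·5+1·2+6·1 = 35
Z: 5·8+5·6 = 70 | 2·8+3·8+1·0+6·5 = 70
G: 5·1+5·5 = 30 | 2·6+3·0+1·0+6·3 = 30
gcd(5,5,2,3,1,6) = 1

Coefficients: [5, 5, 2, 3, 1, 6]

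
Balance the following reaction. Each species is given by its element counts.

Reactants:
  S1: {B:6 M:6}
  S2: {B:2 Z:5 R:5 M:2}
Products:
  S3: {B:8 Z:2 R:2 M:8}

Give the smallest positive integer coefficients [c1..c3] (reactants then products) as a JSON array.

B: 6·6+2·2 = 40 | 5·8 = 40
Z: 6·0+2·5 = 10 | 5·2 = 10
R: 6·0+2·5 = 10 | 5·2 = 10
M: 6·6+2·2 = 40 | 5·8 = 40
gcd(6,2,5) = 1

Coefficients: [6, 2, 5]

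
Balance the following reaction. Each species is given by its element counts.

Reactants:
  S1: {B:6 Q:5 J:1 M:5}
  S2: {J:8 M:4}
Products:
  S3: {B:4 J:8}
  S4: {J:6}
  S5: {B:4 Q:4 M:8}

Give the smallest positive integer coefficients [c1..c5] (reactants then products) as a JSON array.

Coefficients: [4, 5, 1, 6, 5]

B: 4·6+5·0 = 24 | 1·4+6·0+5·4 = 24
Q: 4·5+5·0 = 20 | 1·0+6·0+5·4 = 20
J: 4·1+5·8 = 44 | 1·8+6·6+5·0 = 44
M: 4·5+5·4 = 40 | 1·0+6·0+5·8 = 40
gcd(4,5,1,6,5) = 1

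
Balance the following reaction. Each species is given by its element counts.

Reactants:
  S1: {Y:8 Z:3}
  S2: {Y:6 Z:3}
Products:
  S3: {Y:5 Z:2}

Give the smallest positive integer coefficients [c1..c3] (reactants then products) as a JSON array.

Y: 3·8+1·6 = 30 | 6·5 = 30
Z: 3·3+1·3 = 12 | 6·2 = 12
gcd(3,1,6) = 1

Coefficients: [3, 1, 6]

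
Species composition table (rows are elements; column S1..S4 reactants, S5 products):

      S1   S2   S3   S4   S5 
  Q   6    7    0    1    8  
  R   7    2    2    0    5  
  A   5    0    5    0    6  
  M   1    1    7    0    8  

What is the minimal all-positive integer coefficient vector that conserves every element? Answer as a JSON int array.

Coefficients: [1, 4, 5, 6, 5]

Q: 1·6+4·7+5·0+6·1 = 40 | 5·8 = 40
R: 1·7+4·2+5·2+6·0 = 25 | 5·5 = 25
A: 1·5+4·0+5·5+6·0 = 30 | 5·6 = 30
M: 1·1+4·1+5·7+6·0 = 40 | 5·8 = 40
gcd(1,4,5,6,5) = 1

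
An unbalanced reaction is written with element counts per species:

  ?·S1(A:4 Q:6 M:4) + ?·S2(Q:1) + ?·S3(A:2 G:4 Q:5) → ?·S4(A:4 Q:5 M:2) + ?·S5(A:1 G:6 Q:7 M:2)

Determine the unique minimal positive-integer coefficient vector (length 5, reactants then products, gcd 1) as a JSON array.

A: 3·4+1·0+3·2 = 18 | 4·4+2·1 = 18
G: 3·0+1·0+3·4 = 12 | 4·0+2·6 = 12
Q: 3·6+1·1+3·5 = 34 | 4·5+2·7 = 34
M: 3·4+1·0+3·0 = 12 | 4·2+2·2 = 12
gcd(3,1,3,4,2) = 1

Coefficients: [3, 1, 3, 4, 2]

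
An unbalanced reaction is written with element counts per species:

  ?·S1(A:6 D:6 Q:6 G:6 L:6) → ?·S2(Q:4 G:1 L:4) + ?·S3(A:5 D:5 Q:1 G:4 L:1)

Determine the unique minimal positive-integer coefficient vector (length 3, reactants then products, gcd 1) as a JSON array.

Coefficients: [5, 6, 6]

A: 5·6 = 30 | 6·0+6·5 = 30
D: 5·6 = 30 | 6·0+6·5 = 30
Q: 5·6 = 30 | 6·4+6·1 = 30
G: 5·6 = 30 | 6·1+6·4 = 30
L: 5·6 = 30 | 6·4+6·1 = 30
gcd(5,6,6) = 1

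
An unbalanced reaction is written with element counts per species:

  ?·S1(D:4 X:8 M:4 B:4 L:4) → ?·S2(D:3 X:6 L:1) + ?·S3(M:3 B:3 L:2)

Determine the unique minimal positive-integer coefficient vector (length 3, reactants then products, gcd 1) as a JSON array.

D: 3·4 = 12 | 4·3+4·0 = 12
X: 3·8 = 24 | 4·6+4·0 = 24
M: 3·4 = 12 | 4·0+4·3 = 12
B: 3·4 = 12 | 4·0+4·3 = 12
L: 3·4 = 12 | 4·1+4·2 = 12
gcd(3,4,4) = 1

Coefficients: [3, 4, 4]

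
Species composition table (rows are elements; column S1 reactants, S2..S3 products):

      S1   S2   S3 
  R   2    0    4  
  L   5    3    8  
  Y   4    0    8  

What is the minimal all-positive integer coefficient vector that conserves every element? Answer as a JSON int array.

R: 6·2 = 12 | 2·0+3·4 = 12
L: 6·5 = 30 | 2·3+3·8 = 30
Y: 6·4 = 24 | 2·0+3·8 = 24
gcd(6,2,3) = 1

Coefficients: [6, 2, 3]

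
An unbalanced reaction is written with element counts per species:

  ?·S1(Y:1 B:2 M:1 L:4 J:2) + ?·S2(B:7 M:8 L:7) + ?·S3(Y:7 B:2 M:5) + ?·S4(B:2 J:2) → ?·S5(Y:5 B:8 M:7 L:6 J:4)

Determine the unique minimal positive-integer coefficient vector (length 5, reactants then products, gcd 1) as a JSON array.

Coefficients: [4, 2, 3, 6, 5]

Y: 4·1+2·0+3·7+6·0 = 25 | 5·5 = 25
B: 4·2+2·7+3·2+6·2 = 40 | 5·8 = 40
M: 4·1+2·8+3·5+6·0 = 35 | 5·7 = 35
L: 4·4+2·7+3·0+6·0 = 30 | 5·6 = 30
J: 4·2+2·0+3·0+6·2 = 20 | 5·4 = 20
gcd(4,2,3,6,5) = 1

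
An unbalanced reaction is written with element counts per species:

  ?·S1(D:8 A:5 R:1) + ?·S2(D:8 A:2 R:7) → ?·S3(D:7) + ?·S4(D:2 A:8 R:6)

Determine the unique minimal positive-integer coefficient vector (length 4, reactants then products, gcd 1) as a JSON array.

Coefficients: [4, 2, 6, 3]

D: 4·8+2·8 = 48 | 6·7+3·2 = 48
A: 4·5+2·2 = 24 | 6·0+3·8 = 24
R: 4·1+2·7 = 18 | 6·0+3·6 = 18
gcd(4,2,6,3) = 1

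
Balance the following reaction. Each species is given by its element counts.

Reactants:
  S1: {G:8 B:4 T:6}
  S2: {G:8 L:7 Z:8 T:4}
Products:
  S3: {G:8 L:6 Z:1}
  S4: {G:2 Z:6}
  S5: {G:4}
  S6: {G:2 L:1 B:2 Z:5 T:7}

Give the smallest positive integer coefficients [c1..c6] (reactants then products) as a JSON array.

G: 3·8+6·8 = 72 | 6·8+2·2+2·4+6·2 = 72
L: 3·0+6·7 = 42 | 6·6+2·0+2·0+6·1 = 42
B: 3·4+6·0 = 12 | 6·0+2·0+2·0+6·2 = 12
Z: 3·0+6·8 = 48 | 6·1+2·6+2·0+6·5 = 48
T: 3·6+6·4 = 42 | 6·0+2·0+2·0+6·7 = 42
gcd(3,6,6,2,2,6) = 1

Coefficients: [3, 6, 6, 2, 2, 6]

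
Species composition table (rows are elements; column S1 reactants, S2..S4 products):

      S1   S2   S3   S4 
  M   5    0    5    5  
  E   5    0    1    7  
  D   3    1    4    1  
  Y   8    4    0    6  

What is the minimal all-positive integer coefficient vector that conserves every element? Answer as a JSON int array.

M: 3·5 = 15 | 3·0+1·5+2·5 = 15
E: 3·5 = 15 | 3·0+1·1+2·7 = 15
D: 3·3 = 9 | 3·1+1·4+2·1 = 9
Y: 3·8 = 24 | 3·4+1·0+2·6 = 24
gcd(3,3,1,2) = 1

Coefficients: [3, 3, 1, 2]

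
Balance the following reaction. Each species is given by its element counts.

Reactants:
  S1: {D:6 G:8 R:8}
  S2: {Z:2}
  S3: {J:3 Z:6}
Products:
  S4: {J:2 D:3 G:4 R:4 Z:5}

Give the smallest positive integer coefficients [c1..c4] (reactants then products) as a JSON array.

J: 3·0+3·0+4·3 = 12 | 6·2 = 12
D: 3·6+3·0+4·0 = 18 | 6·3 = 18
G: 3·8+3·0+4·0 = 24 | 6·4 = 24
R: 3·8+3·0+4·0 = 24 | 6·4 = 24
Z: 3·0+3·2+4·6 = 30 | 6·5 = 30
gcd(3,3,4,6) = 1

Coefficients: [3, 3, 4, 6]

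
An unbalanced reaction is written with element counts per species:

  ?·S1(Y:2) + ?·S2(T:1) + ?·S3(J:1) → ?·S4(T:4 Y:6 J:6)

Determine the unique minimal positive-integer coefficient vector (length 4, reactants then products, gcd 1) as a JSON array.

Coefficients: [3, 4, 6, 1]

T: 3·0+4·1+6·0 = 4 | 1·4 = 4
Y: 3·2+4·0+6·0 = 6 | 1·6 = 6
J: 3·0+4·0+6·1 = 6 | 1·6 = 6
gcd(3,4,6,1) = 1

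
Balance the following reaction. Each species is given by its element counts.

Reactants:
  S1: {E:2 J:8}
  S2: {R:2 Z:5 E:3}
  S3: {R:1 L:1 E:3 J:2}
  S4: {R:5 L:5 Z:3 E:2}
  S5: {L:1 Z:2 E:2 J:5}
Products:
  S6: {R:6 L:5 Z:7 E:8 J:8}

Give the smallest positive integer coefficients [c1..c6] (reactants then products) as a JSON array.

Coefficients: [2, 3, 3, 3, 2, 4]

R: 2·0+3·2+3·1+3·5+2·0 = 24 | 4·6 = 24
L: 2·0+3·0+3·1+3·5+2·1 = 20 | 4·5 = 20
Z: 2·0+3·5+3·0+3·3+2·2 = 28 | 4·7 = 28
E: 2·2+3·3+3·3+3·2+2·2 = 32 | 4·8 = 32
J: 2·8+3·0+3·2+3·0+2·5 = 32 | 4·8 = 32
gcd(2,3,3,3,2,4) = 1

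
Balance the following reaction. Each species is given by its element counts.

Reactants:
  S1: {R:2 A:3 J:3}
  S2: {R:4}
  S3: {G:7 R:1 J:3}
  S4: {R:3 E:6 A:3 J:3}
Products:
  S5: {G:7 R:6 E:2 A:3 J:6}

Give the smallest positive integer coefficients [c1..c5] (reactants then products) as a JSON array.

Coefficients: [2, 2, 3, 1, 3]

G: 2·0+2·0+3·7+1·0 = 21 | 3·7 = 21
R: 2·2+2·4+3·1+1·3 = 18 | 3·6 = 18
E: 2·0+2·0+3·0+1·6 = 6 | 3·2 = 6
A: 2·3+2·0+3·0+1·3 = 9 | 3·3 = 9
J: 2·3+2·0+3·3+1·3 = 18 | 3·6 = 18
gcd(2,2,3,1,3) = 1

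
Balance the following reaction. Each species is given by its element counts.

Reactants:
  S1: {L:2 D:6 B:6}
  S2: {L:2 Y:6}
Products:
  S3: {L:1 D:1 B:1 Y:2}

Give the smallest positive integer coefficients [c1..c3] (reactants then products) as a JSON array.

L: 1·2+2·2 = 6 | 6·1 = 6
D: 1·6+2·0 = 6 | 6·1 = 6
B: 1·6+2·0 = 6 | 6·1 = 6
Y: 1·0+2·6 = 12 | 6·2 = 12
gcd(1,2,6) = 1

Coefficients: [1, 2, 6]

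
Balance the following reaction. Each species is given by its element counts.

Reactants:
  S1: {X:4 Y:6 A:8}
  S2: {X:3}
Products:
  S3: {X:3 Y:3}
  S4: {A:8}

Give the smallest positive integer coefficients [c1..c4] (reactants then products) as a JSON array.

X: 3·4+2·3 = 18 | 6·3+3·0 = 18
Y: 3·6+2·0 = 18 | 6·3+3·0 = 18
A: 3·8+2·0 = 24 | 6·0+3·8 = 24
gcd(3,2,6,3) = 1

Coefficients: [3, 2, 6, 3]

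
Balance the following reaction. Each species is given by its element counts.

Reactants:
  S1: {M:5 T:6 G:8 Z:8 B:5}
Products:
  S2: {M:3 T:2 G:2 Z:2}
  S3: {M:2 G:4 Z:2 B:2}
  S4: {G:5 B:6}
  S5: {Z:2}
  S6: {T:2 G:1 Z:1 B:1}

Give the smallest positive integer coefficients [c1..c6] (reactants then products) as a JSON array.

M: 4·5 = 20 | 6·3+1·2+2·0+6·0+6·0 = 20
T: 4·6 = 24 | 6·2+1·0+2·0+6·0+6·2 = 24
G: 4·8 = 32 | 6·2+1·4+2·5+6·0+6·1 = 32
Z: 4·8 = 32 | 6·2+1·2+2·0+6·2+6·1 = 32
B: 4·5 = 20 | 6·0+1·2+2·6+6·0+6·1 = 20
gcd(4,6,1,2,6,6) = 1

Coefficients: [4, 6, 1, 2, 6, 6]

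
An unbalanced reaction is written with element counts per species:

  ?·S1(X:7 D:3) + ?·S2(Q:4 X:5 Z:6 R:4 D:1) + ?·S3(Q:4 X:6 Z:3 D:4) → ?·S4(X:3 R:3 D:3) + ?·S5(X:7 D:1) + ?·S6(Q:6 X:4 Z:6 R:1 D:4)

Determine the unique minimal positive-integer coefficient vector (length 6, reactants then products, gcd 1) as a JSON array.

Coefficients: [3, 3, 6, 2, 6, 6]

Q: 3·0+3·4+6·4 = 36 | 2·0+6·0+6·6 = 36
X: 3·7+3·5+6·6 = 72 | 2·3+6·7+6·4 = 72
Z: 3·0+3·6+6·3 = 36 | 2·0+6·0+6·6 = 36
R: 3·0+3·4+6·0 = 12 | 2·3+6·0+6·1 = 12
D: 3·3+3·1+6·4 = 36 | 2·3+6·1+6·4 = 36
gcd(3,3,6,2,6,6) = 1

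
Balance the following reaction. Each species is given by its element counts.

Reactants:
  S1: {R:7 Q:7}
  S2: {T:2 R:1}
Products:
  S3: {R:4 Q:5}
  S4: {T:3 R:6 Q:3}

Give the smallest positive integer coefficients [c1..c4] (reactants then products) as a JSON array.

Coefficients: [3, 3, 3, 2]

T: 3·0+3·2 = 6 | 3·0+2·3 = 6
R: 3·7+3·1 = 24 | 3·4+2·6 = 24
Q: 3·7+3·0 = 21 | 3·5+2·3 = 21
gcd(3,3,3,2) = 1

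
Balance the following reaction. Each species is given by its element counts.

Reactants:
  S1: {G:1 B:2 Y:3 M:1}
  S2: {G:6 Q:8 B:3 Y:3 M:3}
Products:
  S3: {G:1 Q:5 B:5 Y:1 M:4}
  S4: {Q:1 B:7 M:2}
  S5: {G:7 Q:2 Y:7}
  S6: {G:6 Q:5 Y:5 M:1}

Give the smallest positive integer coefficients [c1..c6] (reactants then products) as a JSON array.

Coefficients: [6, 5, 4, 1, 2, 3]

G: 6·1+5·6 = 36 | 4·1+1·0+2·7+3·6 = 36
Q: 6·0+5·8 = 40 | 4·5+1·1+2·2+3·5 = 40
B: 6·2+5·3 = 27 | 4·5+1·7+2·0+3·0 = 27
Y: 6·3+5·3 = 33 | 4·1+1·0+2·7+3·5 = 33
M: 6·1+5·3 = 21 | 4·4+1·2+2·0+3·1 = 21
gcd(6,5,4,1,2,3) = 1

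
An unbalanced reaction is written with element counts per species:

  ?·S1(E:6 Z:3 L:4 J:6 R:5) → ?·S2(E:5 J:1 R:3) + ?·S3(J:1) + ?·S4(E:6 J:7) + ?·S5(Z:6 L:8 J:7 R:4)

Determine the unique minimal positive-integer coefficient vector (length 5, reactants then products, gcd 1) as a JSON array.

Coefficients: [6, 6, 2, 1, 3]

E: 6·6 = 36 | 6·5+2·0+1·6+3·0 = 36
Z: 6·3 = 18 | 6·0+2·0+1·0+3·6 = 18
L: 6·4 = 24 | 6·0+2·0+1·0+3·8 = 24
J: 6·6 = 36 | 6·1+2·1+1·7+3·7 = 36
R: 6·5 = 30 | 6·3+2·0+1·0+3·4 = 30
gcd(6,6,2,1,3) = 1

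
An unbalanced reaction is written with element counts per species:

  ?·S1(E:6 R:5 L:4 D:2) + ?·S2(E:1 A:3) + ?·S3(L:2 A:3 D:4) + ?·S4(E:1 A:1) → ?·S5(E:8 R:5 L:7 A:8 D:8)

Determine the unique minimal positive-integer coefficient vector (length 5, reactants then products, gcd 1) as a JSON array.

Coefficients: [4, 3, 6, 5, 4]

E: 4·6+3·1+6·0+5·1 = 32 | 4·8 = 32
R: 4·5+3·0+6·0+5·0 = 20 | 4·5 = 20
L: 4·4+3·0+6·2+5·0 = 28 | 4·7 = 28
A: 4·0+3·3+6·3+5·1 = 32 | 4·8 = 32
D: 4·2+3·0+6·4+5·0 = 32 | 4·8 = 32
gcd(4,3,6,5,4) = 1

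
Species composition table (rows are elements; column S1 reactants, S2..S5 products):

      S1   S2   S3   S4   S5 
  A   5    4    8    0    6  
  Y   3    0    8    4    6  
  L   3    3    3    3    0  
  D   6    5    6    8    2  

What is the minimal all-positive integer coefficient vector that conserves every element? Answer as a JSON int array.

A: 6·5 = 30 | 4·4+1·8+1·0+1·6 = 30
Y: 6·3 = 18 | 4·0+1·8+1·4+1·6 = 18
L: 6·3 = 18 | 4·3+1·3+1·3+1·0 = 18
D: 6·6 = 36 | 4·5+1·6+1·8+1·2 = 36
gcd(6,4,1,1,1) = 1

Coefficients: [6, 4, 1, 1, 1]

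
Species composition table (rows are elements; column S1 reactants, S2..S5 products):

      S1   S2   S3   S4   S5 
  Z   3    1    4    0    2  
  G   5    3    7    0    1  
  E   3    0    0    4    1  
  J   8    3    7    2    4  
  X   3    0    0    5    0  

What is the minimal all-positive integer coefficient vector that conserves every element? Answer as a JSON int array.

Z: 5·3 = 15 | 5·1+1·4+3·0+3·2 = 15
G: 5·5 = 25 | 5·3+1·7+3·0+3·1 = 25
E: 5·3 = 15 | 5·0+1·0+3·4+3·1 = 15
J: 5·8 = 40 | 5·3+1·7+3·2+3·4 = 40
X: 5·3 = 15 | 5·0+1·0+3·5+3·0 = 15
gcd(5,5,1,3,3) = 1

Coefficients: [5, 5, 1, 3, 3]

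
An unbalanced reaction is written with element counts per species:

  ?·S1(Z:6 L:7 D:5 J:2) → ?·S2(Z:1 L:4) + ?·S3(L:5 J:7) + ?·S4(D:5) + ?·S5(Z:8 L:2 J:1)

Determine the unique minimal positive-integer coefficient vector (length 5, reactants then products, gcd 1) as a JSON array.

Coefficients: [5, 6, 1, 5, 3]

Z: 5·6 = 30 | 6·1+1·0+5·0+3·8 = 30
L: 5·7 = 35 | 6·4+1·5+5·0+3·2 = 35
D: 5·5 = 25 | 6·0+1·0+5·5+3·0 = 25
J: 5·2 = 10 | 6·0+1·7+5·0+3·1 = 10
gcd(5,6,1,5,3) = 1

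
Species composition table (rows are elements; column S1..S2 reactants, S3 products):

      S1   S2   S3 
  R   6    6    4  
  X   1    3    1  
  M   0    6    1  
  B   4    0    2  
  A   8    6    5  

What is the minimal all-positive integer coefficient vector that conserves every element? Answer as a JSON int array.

Coefficients: [3, 1, 6]

R: 3·6+1·6 = 24 | 6·4 = 24
X: 3·1+1·3 = 6 | 6·1 = 6
M: 3·0+1·6 = 6 | 6·1 = 6
B: 3·4+1·0 = 12 | 6·2 = 12
A: 3·8+1·6 = 30 | 6·5 = 30
gcd(3,1,6) = 1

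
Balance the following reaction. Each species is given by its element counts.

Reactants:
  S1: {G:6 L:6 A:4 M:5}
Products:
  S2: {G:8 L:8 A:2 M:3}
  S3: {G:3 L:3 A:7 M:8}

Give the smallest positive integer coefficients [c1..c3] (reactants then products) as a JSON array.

G: 5·6 = 30 | 3·8+2·3 = 30
L: 5·6 = 30 | 3·8+2·3 = 30
A: 5·4 = 20 | 3·2+2·7 = 20
M: 5·5 = 25 | 3·3+2·8 = 25
gcd(5,3,2) = 1

Coefficients: [5, 3, 2]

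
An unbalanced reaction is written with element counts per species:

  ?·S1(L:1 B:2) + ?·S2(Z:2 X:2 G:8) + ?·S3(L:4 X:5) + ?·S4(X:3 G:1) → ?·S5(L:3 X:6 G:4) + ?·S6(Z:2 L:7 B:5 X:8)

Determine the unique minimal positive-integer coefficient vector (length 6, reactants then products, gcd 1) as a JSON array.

Coefficients: [5, 2, 6, 4, 5, 2]

Z: 5·0+2·2+6·0+4·0 = 4 | 5·0+2·2 = 4
L: 5·1+2·0+6·4+4·0 = 29 | 5·3+2·7 = 29
B: 5·2+2·0+6·0+4·0 = 10 | 5·0+2·5 = 10
X: 5·0+2·2+6·5+4·3 = 46 | 5·6+2·8 = 46
G: 5·0+2·8+6·0+4·1 = 20 | 5·4+2·0 = 20
gcd(5,2,6,4,5,2) = 1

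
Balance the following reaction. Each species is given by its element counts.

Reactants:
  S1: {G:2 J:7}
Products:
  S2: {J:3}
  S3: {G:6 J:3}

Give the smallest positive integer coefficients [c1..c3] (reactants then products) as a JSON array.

Coefficients: [3, 6, 1]

G: 3·2 = 6 | 6·0+1·6 = 6
J: 3·7 = 21 | 6·3+1·3 = 21
gcd(3,6,1) = 1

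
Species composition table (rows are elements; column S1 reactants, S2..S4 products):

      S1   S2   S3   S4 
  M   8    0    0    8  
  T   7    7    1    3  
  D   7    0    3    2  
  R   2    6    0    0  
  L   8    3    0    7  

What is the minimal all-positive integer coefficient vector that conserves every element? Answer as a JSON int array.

Coefficients: [3, 1, 5, 3]

M: 3·8 = 24 | 1·0+5·0+3·8 = 24
T: 3·7 = 21 | 1·7+5·1+3·3 = 21
D: 3·7 = 21 | 1·0+5·3+3·2 = 21
R: 3·2 = 6 | 1·6+5·0+3·0 = 6
L: 3·8 = 24 | 1·3+5·0+3·7 = 24
gcd(3,1,5,3) = 1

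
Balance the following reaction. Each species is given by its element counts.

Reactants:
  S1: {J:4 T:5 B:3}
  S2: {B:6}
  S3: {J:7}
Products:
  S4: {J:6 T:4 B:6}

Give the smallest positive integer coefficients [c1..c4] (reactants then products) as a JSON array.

Coefficients: [4, 3, 2, 5]

J: 4·4+3·0+2·7 = 30 | 5·6 = 30
T: 4·5+3·0+2·0 = 20 | 5·4 = 20
B: 4·3+3·6+2·0 = 30 | 5·6 = 30
gcd(4,3,2,5) = 1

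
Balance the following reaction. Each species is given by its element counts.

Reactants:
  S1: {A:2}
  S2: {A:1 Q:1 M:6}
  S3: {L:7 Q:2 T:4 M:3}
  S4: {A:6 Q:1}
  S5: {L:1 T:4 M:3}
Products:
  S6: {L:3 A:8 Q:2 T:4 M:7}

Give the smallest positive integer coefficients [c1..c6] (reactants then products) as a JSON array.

Coefficients: [5, 2, 1, 2, 2, 3]

L: 5·0+2·0+1·7+2·0+2·1 = 9 | 3·3 = 9
A: 5·2+2·1+1·0+2·6+2·0 = 24 | 3·8 = 24
Q: 5·0+2·1+1·2+2·1+2·0 = 6 | 3·2 = 6
T: 5·0+2·0+1·4+2·0+2·4 = 12 | 3·4 = 12
M: 5·0+2·6+1·3+2·0+2·3 = 21 | 3·7 = 21
gcd(5,2,1,2,2,3) = 1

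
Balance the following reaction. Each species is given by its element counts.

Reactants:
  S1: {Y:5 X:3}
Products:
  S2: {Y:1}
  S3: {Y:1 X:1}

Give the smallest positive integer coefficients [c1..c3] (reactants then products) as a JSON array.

Coefficients: [1, 2, 3]

Y: 1·5 = 5 | 2·1+3·1 = 5
X: 1·3 = 3 | 2·0+3·1 = 3
gcd(1,2,3) = 1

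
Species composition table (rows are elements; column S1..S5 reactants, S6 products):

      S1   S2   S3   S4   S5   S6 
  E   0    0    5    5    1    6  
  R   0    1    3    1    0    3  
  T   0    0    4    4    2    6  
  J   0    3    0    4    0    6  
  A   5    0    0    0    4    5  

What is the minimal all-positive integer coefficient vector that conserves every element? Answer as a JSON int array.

E: 1·0+6·0+2·5+3·5+5·1 = 30 | 5·6 = 30
R: 1·0+6·1+2·3+3·1+5·0 = 15 | 5·3 = 15
T: 1·0+6·0+2·4+3·4+5·2 = 30 | 5·6 = 30
J: 1·0+6·3+2·0+3·4+5·0 = 30 | 5·6 = 30
A: 1·5+6·0+2·0+3·0+5·4 = 25 | 5·5 = 25
gcd(1,6,2,3,5,5) = 1

Coefficients: [1, 6, 2, 3, 5, 5]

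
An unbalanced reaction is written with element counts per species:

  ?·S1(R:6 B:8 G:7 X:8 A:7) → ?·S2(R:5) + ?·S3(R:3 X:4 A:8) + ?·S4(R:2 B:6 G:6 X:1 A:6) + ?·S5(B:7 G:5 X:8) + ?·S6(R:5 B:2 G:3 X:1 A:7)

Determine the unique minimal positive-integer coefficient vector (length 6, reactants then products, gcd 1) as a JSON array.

R: 5·6 = 30 | 2·5+1·3+1·2+4·0+3·5 = 30
B: 5·8 = 40 | 2·0+1·0+1·6+4·7+3·2 = 40
G: 5·7 = 35 | 2·0+1·0+1·6+4·5+3·3 = 35
X: 5·8 = 40 | 2·0+1·4+1·1+4·8+3·1 = 40
A: 5·7 = 35 | 2·0+1·8+1·6+4·0+3·7 = 35
gcd(5,2,1,1,4,3) = 1

Coefficients: [5, 2, 1, 1, 4, 3]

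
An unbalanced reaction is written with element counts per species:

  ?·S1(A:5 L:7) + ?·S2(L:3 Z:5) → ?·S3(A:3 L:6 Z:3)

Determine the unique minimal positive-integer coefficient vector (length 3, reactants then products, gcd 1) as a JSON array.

Coefficients: [3, 3, 5]

A: 3·5+3·0 = 15 | 5·3 = 15
L: 3·7+3·3 = 30 | 5·6 = 30
Z: 3·0+3·5 = 15 | 5·3 = 15
gcd(3,3,5) = 1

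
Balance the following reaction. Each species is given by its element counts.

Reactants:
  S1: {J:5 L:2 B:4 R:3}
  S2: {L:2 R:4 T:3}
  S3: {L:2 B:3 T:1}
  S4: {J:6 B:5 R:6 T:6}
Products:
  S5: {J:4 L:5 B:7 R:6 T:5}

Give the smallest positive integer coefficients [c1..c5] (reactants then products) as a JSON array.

Coefficients: [2, 3, 5, 1, 4]

J: 2·5+3·0+5·0+1·6 = 16 | 4·4 = 16
L: 2·2+3·2+5·2+1·0 = 20 | 4·5 = 20
B: 2·4+3·0+5·3+1·5 = 28 | 4·7 = 28
R: 2·3+3·4+5·0+1·6 = 24 | 4·6 = 24
T: 2·0+3·3+5·1+1·6 = 20 | 4·5 = 20
gcd(2,3,5,1,4) = 1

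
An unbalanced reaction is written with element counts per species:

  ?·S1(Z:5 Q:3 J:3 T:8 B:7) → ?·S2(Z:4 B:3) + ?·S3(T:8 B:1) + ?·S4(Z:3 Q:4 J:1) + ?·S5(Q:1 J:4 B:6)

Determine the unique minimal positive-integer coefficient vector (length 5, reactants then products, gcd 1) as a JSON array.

Coefficients: [5, 4, 5, 3, 3]

Z: 5·5 = 25 | 4·4+5·0+3·3+3·0 = 25
Q: 5·3 = 15 | 4·0+5·0+3·4+3·1 = 15
J: 5·3 = 15 | 4·0+5·0+3·1+3·4 = 15
T: 5·8 = 40 | 4·0+5·8+3·0+3·0 = 40
B: 5·7 = 35 | 4·3+5·1+3·0+3·6 = 35
gcd(5,4,5,3,3) = 1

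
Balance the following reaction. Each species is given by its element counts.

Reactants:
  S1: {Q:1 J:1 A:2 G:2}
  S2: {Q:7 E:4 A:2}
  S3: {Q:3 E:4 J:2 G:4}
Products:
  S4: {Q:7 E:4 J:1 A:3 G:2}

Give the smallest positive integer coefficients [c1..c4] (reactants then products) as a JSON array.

Q: 4·1+5·7+1·3 = 42 | 6·7 = 42
E: 4·0+5·4+1·4 = 24 | 6·4 = 24
J: 4·1+5·0+1·2 = 6 | 6·1 = 6
A: 4·2+5·2+1·0 = 18 | 6·3 = 18
G: 4·2+5·0+1·4 = 12 | 6·2 = 12
gcd(4,5,1,6) = 1

Coefficients: [4, 5, 1, 6]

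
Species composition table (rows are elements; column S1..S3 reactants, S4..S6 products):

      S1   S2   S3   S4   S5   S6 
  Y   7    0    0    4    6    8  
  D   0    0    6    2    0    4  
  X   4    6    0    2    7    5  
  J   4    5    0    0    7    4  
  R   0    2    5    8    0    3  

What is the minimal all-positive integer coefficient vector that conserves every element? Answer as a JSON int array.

Coefficients: [6, 3, 1, 1, 5, 1]

Y: 6·7+3·0+1·0 = 42 | 1·4+5·6+1·8 = 42
D: 6·0+3·0+1·6 = 6 | 1·2+5·0+1·4 = 6
X: 6·4+3·6+1·0 = 42 | 1·2+5·7+1·5 = 42
J: 6·4+3·5+1·0 = 39 | 1·0+5·7+1·4 = 39
R: 6·0+3·2+1·5 = 11 | 1·8+5·0+1·3 = 11
gcd(6,3,1,1,5,1) = 1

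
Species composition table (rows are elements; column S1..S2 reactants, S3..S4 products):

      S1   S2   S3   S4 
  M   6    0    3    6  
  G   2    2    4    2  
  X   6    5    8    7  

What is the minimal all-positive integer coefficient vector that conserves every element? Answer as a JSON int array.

Coefficients: [6, 3, 2, 5]

M: 6·6+3·0 = 36 | 2·3+5·6 = 36
G: 6·2+3·2 = 18 | 2·4+5·2 = 18
X: 6·6+3·5 = 51 | 2·8+5·7 = 51
gcd(6,3,2,5) = 1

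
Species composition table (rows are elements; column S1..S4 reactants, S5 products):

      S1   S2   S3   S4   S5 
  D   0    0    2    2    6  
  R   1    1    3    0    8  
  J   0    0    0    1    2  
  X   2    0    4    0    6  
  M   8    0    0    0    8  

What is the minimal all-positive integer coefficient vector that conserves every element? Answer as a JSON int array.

D: 1·0+4·0+1·2+2·2 = 6 | 1·6 = 6
R: 1·1+4·1+1·3+2·0 = 8 | 1·8 = 8
J: 1·0+4·0+1·0+2·1 = 2 | 1·2 = 2
X: 1·2+4·0+1·4+2·0 = 6 | 1·6 = 6
M: 1·8+4·0+1·0+2·0 = 8 | 1·8 = 8
gcd(1,4,1,2,1) = 1

Coefficients: [1, 4, 1, 2, 1]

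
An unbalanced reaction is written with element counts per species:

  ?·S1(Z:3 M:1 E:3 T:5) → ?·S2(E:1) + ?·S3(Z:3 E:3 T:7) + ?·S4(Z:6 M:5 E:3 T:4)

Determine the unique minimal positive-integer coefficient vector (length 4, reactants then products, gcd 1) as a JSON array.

Z: 5·3 = 15 | 3·0+3·3+1·6 = 15
M: 5·1 = 5 | 3·0+3·0+1·5 = 5
E: 5·3 = 15 | 3·1+3·3+1·3 = 15
T: 5·5 = 25 | 3·0+3·7+1·4 = 25
gcd(5,3,3,1) = 1

Coefficients: [5, 3, 3, 1]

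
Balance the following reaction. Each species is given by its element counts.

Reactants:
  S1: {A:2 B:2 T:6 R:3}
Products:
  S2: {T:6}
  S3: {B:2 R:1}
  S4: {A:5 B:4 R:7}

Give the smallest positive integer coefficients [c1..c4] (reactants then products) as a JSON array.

A: 5·2 = 10 | 5·0+1·0+2·5 = 10
B: 5·2 = 10 | 5·0+1·2+2·4 = 10
T: 5·6 = 30 | 5·6+1·0+2·0 = 30
R: 5·3 = 15 | 5·0+1·1+2·7 = 15
gcd(5,5,1,2) = 1

Coefficients: [5, 5, 1, 2]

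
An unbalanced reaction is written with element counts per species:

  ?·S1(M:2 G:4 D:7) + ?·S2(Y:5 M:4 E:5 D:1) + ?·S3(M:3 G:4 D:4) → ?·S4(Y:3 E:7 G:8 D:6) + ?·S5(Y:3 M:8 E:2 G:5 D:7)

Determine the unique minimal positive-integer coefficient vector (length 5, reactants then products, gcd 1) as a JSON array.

Y: 1·0+3·5+6·0 = 15 | 1·3+4·3 = 15
M: 1·2+3·4+6·3 = 32 | 1·0+4·8 = 32
E: 1·0+3·5+6·0 = 15 | 1·7+4·2 = 15
G: 1·4+3·0+6·4 = 28 | 1·8+4·5 = 28
D: 1·7+3·1+6·4 = 34 | 1·6+4·7 = 34
gcd(1,3,6,1,4) = 1

Coefficients: [1, 3, 6, 1, 4]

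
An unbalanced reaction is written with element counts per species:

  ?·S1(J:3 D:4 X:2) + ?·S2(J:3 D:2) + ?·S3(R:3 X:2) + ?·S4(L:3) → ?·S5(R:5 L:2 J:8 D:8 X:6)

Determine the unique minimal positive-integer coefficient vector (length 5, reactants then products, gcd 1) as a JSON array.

R: 4·0+4·0+5·3+2·0 = 15 | 3·5 = 15
L: 4·0+4·0+5·0+2·3 = 6 | 3·2 = 6
J: 4·3+4·3+5·0+2·0 = 24 | 3·8 = 24
D: 4·4+4·2+5·0+2·0 = 24 | 3·8 = 24
X: 4·2+4·0+5·2+2·0 = 18 | 3·6 = 18
gcd(4,4,5,2,3) = 1

Coefficients: [4, 4, 5, 2, 3]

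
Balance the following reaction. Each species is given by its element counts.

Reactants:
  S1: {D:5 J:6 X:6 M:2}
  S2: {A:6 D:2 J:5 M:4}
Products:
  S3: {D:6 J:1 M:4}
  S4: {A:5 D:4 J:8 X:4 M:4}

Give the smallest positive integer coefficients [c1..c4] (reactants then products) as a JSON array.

Coefficients: [4, 5, 1, 6]

A: 4·0+5·6 = 30 | 1·0+6·5 = 30
D: 4·5+5·2 = 30 | 1·6+6·4 = 30
J: 4·6+5·5 = 49 | 1·1+6·8 = 49
X: 4·6+5·0 = 24 | 1·0+6·4 = 24
M: 4·2+5·4 = 28 | 1·4+6·4 = 28
gcd(4,5,1,6) = 1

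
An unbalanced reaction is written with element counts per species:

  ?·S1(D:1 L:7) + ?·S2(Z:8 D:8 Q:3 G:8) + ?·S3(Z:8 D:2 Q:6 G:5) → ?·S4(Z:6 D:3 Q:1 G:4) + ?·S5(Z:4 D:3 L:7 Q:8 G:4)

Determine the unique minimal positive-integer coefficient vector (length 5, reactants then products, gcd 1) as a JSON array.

Z: 3·0+2·8+4·8 = 48 | 6·6+3·4 = 48
D: 3·1+2·8+4·2 = 27 | 6·3+3·3 = 27
L: 3·7+2·0+4·0 = 21 | 6·0+3·7 = 21
Q: 3·0+2·3+4·6 = 30 | 6·1+3·8 = 30
G: 3·0+2·8+4·5 = 36 | 6·4+3·4 = 36
gcd(3,2,4,6,3) = 1

Coefficients: [3, 2, 4, 6, 3]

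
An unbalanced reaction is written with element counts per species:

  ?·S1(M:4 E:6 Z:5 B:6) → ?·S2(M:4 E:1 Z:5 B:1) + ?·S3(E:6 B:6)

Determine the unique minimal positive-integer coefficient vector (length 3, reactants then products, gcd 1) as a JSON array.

Coefficients: [6, 6, 5]

M: 6·4 = 24 | 6·4+5·0 = 24
E: 6·6 = 36 | 6·1+5·6 = 36
Z: 6·5 = 30 | 6·5+5·0 = 30
B: 6·6 = 36 | 6·1+5·6 = 36
gcd(6,6,5) = 1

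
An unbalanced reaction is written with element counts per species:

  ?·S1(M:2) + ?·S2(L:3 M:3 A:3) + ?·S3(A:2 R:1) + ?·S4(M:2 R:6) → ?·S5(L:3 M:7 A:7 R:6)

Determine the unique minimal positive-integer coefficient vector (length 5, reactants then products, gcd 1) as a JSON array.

L: 4·0+3·3+6·0+2·0 = 9 | 3·3 = 9
M: 4·2+3·3+6·0+2·2 = 21 | 3·7 = 21
A: 4·0+3·3+6·2+2·0 = 21 | 3·7 = 21
R: 4·0+3·0+6·1+2·6 = 18 | 3·6 = 18
gcd(4,3,6,2,3) = 1

Coefficients: [4, 3, 6, 2, 3]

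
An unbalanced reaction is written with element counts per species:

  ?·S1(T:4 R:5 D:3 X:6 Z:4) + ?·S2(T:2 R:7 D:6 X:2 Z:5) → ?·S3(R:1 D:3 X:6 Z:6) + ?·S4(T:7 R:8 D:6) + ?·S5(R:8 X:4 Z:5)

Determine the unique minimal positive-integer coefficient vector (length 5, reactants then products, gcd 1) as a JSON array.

T: 5·4+4·2 = 28 | 5·0+4·7+2·0 = 28
R: 5·5+4·7 = 53 | 5·1+4·8+2·8 = 53
D: 5·3+4·6 = 39 | 5·3+4·6+2·0 = 39
X: 5·6+4·2 = 38 | 5·6+4·0+2·4 = 38
Z: 5·4+4·5 = 40 | 5·6+4·0+2·5 = 40
gcd(5,4,5,4,2) = 1

Coefficients: [5, 4, 5, 4, 2]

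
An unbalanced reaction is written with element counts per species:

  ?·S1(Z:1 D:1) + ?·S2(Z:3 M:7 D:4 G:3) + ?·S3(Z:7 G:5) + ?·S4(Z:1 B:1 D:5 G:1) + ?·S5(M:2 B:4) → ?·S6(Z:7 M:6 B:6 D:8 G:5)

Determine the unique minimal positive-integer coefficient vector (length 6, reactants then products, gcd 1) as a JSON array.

Coefficients: [4, 2, 2, 4, 5, 4]

Z: 4·1+2·3+2·7+4·1+5·0 = 28 | 4·7 = 28
M: 4·0+2·7+2·0+4·0+5·2 = 24 | 4·6 = 24
B: 4·0+2·0+2·0+4·1+5·4 = 24 | 4·6 = 24
D: 4·1+2·4+2·0+4·5+5·0 = 32 | 4·8 = 32
G: 4·0+2·3+2·5+4·1+5·0 = 20 | 4·5 = 20
gcd(4,2,2,4,5,4) = 1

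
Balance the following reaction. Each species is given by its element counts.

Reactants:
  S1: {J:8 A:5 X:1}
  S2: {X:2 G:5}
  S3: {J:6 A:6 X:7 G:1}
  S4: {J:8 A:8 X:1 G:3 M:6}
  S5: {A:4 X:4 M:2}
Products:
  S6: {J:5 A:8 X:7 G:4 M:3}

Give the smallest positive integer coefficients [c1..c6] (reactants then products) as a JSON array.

Coefficients: [2, 4, 1, 1, 6, 6]

J: 2·8+4·0+1·6+1·8+6·0 = 30 | 6·5 = 30
A: 2·5+4·0+1·6+1·8+6·4 = 48 | 6·8 = 48
X: 2·1+4·2+1·7+1·1+6·4 = 42 | 6·7 = 42
G: 2·0+4·5+1·1+1·3+6·0 = 24 | 6·4 = 24
M: 2·0+4·0+1·0+1·6+6·2 = 18 | 6·3 = 18
gcd(2,4,1,1,6,6) = 1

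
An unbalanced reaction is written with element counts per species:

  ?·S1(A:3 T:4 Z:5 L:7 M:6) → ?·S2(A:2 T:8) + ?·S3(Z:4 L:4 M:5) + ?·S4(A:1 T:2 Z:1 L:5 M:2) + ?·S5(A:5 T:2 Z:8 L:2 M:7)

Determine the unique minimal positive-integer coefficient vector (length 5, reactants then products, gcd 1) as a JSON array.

A: 6·3 = 18 | 1·2+2·0+6·1+2·5 = 18
T: 6·4 = 24 | 1·8+2·0+6·2+2·2 = 24
Z: 6·5 = 30 | 1·0+2·4+6·1+2·8 = 30
L: 6·7 = 42 | 1·0+2·4+6·5+2·2 = 42
M: 6·6 = 36 | 1·0+2·5+6·2+2·7 = 36
gcd(6,1,2,6,2) = 1

Coefficients: [6, 1, 2, 6, 2]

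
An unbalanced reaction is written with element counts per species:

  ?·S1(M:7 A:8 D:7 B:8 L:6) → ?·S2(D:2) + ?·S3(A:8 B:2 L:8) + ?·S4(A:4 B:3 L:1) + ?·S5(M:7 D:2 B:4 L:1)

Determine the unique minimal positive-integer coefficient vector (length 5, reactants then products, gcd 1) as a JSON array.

M: 2·7 = 14 | 5·0+1·0+2·0+2·7 = 14
A: 2·8 = 16 | 5·0+1·8+2·4+2·0 = 16
D: 2·7 = 14 | 5·2+1·0+2·0+2·2 = 14
B: 2·8 = 16 | 5·0+1·2+2·3+2·4 = 16
L: 2·6 = 12 | 5·0+1·8+2·1+2·1 = 12
gcd(2,5,1,2,2) = 1

Coefficients: [2, 5, 1, 2, 2]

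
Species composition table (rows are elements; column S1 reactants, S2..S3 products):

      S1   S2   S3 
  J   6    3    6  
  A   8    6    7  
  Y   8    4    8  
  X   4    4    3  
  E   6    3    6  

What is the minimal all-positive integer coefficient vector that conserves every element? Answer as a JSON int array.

Coefficients: [5, 2, 4]

J: 5·6 = 30 | 2·3+4·6 = 30
A: 5·8 = 40 | 2·6+4·7 = 40
Y: 5·8 = 40 | 2·4+4·8 = 40
X: 5·4 = 20 | 2·4+4·3 = 20
E: 5·6 = 30 | 2·3+4·6 = 30
gcd(5,2,4) = 1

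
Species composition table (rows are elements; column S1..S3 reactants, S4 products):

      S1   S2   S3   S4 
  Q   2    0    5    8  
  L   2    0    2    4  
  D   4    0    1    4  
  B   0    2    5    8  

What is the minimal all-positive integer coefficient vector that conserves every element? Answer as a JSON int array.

Q: 2·2+2·0+4·5 = 24 | 3·8 = 24
L: 2·2+2·0+4·2 = 12 | 3·4 = 12
D: 2·4+2·0+4·1 = 12 | 3·4 = 12
B: 2·0+2·2+4·5 = 24 | 3·8 = 24
gcd(2,2,4,3) = 1

Coefficients: [2, 2, 4, 3]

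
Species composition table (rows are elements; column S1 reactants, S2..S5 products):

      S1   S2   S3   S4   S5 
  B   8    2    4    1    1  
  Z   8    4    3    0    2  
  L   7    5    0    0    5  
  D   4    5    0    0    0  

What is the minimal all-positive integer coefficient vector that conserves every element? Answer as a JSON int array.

Coefficients: [5, 4, 6, 5, 3]

B: 5·8 = 40 | 4·2+6·4+5·1+3·1 = 40
Z: 5·8 = 40 | 4·4+6·3+5·0+3·2 = 40
L: 5·7 = 35 | 4·5+6·0+5·0+3·5 = 35
D: 5·4 = 20 | 4·5+6·0+5·0+3·0 = 20
gcd(5,4,6,5,3) = 1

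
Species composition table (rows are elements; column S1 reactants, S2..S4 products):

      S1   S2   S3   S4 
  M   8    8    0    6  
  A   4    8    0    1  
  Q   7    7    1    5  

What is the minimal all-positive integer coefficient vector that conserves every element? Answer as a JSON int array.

Coefficients: [5, 2, 1, 4]

M: 5·8 = 40 | 2·8+1·0+4·6 = 40
A: 5·4 = 20 | 2·8+1·0+4·1 = 20
Q: 5·7 = 35 | 2·7+1·1+4·5 = 35
gcd(5,2,1,4) = 1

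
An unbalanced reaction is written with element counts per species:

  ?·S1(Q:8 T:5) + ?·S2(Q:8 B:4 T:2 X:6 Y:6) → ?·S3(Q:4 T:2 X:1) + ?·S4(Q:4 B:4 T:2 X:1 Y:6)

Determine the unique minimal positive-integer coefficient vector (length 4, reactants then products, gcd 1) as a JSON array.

Coefficients: [2, 1, 5, 1]

Q: 2·8+1·8 = 24 | 5·4+1·4 = 24
B: 2·0+1·4 = 4 | 5·0+1·4 = 4
T: 2·5+1·2 = 12 | 5·2+1·2 = 12
X: 2·0+1·6 = 6 | 5·1+1·1 = 6
Y: 2·0+1·6 = 6 | 5·0+1·6 = 6
gcd(2,1,5,1) = 1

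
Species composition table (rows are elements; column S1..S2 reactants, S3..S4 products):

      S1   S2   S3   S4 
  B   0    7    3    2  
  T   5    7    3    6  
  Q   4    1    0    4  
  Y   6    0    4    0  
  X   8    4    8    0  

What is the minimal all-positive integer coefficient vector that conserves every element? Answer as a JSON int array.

B: 4·0+4·7 = 28 | 6·3+5·2 = 28
T: 4·5+4·7 = 48 | 6·3+5·6 = 48
Q: 4·4+4·1 = 20 | 6·0+5·4 = 20
Y: 4·6+4·0 = 24 | 6·4+5·0 = 24
X: 4·8+4·4 = 48 | 6·8+5·0 = 48
gcd(4,4,6,5) = 1

Coefficients: [4, 4, 6, 5]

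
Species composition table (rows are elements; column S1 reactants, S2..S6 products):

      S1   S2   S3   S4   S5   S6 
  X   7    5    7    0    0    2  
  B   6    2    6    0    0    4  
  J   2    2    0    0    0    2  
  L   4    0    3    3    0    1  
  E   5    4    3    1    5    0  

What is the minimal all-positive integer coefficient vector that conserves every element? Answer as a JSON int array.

X: 6·7 = 42 | 3·5+3·7+4·0+1·0+3·2 = 42
B: 6·6 = 36 | 3·2+3·6+4·0+1·0+3·4 = 36
J: 6·2 = 12 | 3·2+3·0+4·0+1·0+3·2 = 12
L: 6·4 = 24 | 3·0+3·3+4·3+1·0+3·1 = 24
E: 6·5 = 30 | 3·4+3·3+4·1+1·5+3·0 = 30
gcd(6,3,3,4,1,3) = 1

Coefficients: [6, 3, 3, 4, 1, 3]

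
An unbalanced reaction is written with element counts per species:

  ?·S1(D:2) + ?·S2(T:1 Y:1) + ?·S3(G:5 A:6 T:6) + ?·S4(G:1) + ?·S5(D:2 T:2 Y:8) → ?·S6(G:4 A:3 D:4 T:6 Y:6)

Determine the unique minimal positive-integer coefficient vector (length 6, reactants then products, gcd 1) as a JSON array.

G: 3·0+4·0+1·5+3·1+1·0 = 8 | 2·4 = 8
A: 3·0+4·0+1·6+3·0+1·0 = 6 | 2·3 = 6
D: 3·2+4·0+1·0+3·0+1·2 = 8 | 2·4 = 8
T: 3·0+4·1+1·6+3·0+1·2 = 12 | 2·6 = 12
Y: 3·0+4·1+1·0+3·0+1·8 = 12 | 2·6 = 12
gcd(3,4,1,3,1,2) = 1

Coefficients: [3, 4, 1, 3, 1, 2]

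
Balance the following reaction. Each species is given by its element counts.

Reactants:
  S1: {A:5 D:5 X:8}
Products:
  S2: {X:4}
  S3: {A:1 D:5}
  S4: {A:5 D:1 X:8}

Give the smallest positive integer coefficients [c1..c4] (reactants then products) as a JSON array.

A: 6·5 = 30 | 2·0+5·1+5·5 = 30
D: 6·5 = 30 | 2·0+5·5+5·1 = 30
X: 6·8 = 48 | 2·4+5·0+5·8 = 48
gcd(6,2,5,5) = 1

Coefficients: [6, 2, 5, 5]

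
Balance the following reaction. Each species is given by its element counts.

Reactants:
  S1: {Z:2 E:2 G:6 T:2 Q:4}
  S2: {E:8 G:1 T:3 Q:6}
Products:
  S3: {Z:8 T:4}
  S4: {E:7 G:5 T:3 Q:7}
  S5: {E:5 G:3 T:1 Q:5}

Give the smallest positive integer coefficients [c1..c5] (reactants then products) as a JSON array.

Z: 4·2+4·0 = 8 | 1·8+5·0+1·0 = 8
E: 4·2+4·8 = 40 | 1·0+5·7+1·5 = 40
G: 4·6+4·1 = 28 | 1·0+5·5+1·3 = 28
T: 4·2+4·3 = 20 | 1·4+5·3+1·1 = 20
Q: 4·4+4·6 = 40 | 1·0+5·7+1·5 = 40
gcd(4,4,1,5,1) = 1

Coefficients: [4, 4, 1, 5, 1]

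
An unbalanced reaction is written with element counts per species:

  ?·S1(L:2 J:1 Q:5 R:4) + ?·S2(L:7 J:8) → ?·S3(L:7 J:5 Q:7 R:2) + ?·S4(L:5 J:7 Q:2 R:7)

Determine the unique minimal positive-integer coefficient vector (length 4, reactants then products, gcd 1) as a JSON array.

Coefficients: [5, 3, 3, 2]

L: 5·2+3·7 = 31 | 3·7+2·5 = 31
J: 5·1+3·8 = 29 | 3·5+2·7 = 29
Q: 5·5+3·0 = 25 | 3·7+2·2 = 25
R: 5·4+3·0 = 20 | 3·2+2·7 = 20
gcd(5,3,3,2) = 1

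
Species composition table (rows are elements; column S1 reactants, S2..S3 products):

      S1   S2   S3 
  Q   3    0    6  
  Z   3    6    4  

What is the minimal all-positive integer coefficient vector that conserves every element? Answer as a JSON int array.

Coefficients: [6, 1, 3]

Q: 6·3 = 18 | 1·0+3·6 = 18
Z: 6·3 = 18 | 1·6+3·4 = 18
gcd(6,1,3) = 1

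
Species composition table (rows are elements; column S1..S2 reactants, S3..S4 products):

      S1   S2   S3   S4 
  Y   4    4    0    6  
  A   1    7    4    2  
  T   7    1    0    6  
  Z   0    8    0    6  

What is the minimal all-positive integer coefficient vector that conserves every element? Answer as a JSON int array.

Coefficients: [3, 3, 4, 4]

Y: 3·4+3·4 = 24 | 4·0+4·6 = 24
A: 3·1+3·7 = 24 | 4·4+4·2 = 24
T: 3·7+3·1 = 24 | 4·0+4·6 = 24
Z: 3·0+3·8 = 24 | 4·0+4·6 = 24
gcd(3,3,4,4) = 1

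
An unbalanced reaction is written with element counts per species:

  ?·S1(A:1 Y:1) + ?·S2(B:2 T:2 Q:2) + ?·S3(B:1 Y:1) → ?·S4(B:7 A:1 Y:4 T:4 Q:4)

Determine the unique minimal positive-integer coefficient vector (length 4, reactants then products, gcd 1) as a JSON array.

Coefficients: [1, 2, 3, 1]

B: 1·0+2·2+3·1 = 7 | 1·7 = 7
A: 1·1+2·0+3·0 = 1 | 1·1 = 1
Y: 1·1+2·0+3·1 = 4 | 1·4 = 4
T: 1·0+2·2+3·0 = 4 | 1·4 = 4
Q: 1·0+2·2+3·0 = 4 | 1·4 = 4
gcd(1,2,3,1) = 1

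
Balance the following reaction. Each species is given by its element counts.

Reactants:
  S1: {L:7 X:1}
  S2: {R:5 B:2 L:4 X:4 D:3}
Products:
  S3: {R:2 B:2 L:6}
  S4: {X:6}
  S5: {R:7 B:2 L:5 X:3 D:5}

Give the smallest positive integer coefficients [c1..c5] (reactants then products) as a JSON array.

R: 1·0+5·5 = 25 | 2·2+2·0+3·7 = 25
B: 1·0+5·2 = 10 | 2·2+2·0+3·2 = 10
L: 1·7+5·4 = 27 | 2·6+2·0+3·5 = 27
X: 1·1+5·4 = 21 | 2·0+2·6+3·3 = 21
D: 1·0+5·3 = 15 | 2·0+2·0+3·5 = 15
gcd(1,5,2,2,3) = 1

Coefficients: [1, 5, 2, 2, 3]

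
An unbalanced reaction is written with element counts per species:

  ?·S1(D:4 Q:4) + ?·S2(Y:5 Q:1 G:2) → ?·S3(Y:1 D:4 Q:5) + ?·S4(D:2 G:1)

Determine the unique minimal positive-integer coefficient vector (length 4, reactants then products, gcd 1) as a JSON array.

Coefficients: [6, 1, 5, 2]

Y: 6·0+1·5 = 5 | 5·1+2·0 = 5
D: 6·4+1·0 = 24 | 5·4+2·2 = 24
Q: 6·4+1·1 = 25 | 5·5+2·0 = 25
G: 6·0+1·2 = 2 | 5·0+2·1 = 2
gcd(6,1,5,2) = 1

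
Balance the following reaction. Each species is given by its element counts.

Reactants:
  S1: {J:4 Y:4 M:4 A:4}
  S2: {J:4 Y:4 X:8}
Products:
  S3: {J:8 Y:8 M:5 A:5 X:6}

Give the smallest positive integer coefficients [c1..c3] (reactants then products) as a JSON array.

Coefficients: [5, 3, 4]

J: 5·4+3·4 = 32 | 4·8 = 32
Y: 5·4+3·4 = 32 | 4·8 = 32
M: 5·4+3·0 = 20 | 4·5 = 20
A: 5·4+3·0 = 20 | 4·5 = 20
X: 5·0+3·8 = 24 | 4·6 = 24
gcd(5,3,4) = 1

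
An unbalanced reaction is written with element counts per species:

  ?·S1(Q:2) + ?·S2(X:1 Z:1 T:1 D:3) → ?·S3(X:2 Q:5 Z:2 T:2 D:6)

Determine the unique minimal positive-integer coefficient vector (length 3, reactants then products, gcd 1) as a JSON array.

Coefficients: [5, 4, 2]

X: 5·0+4·1 = 4 | 2·2 = 4
Q: 5·2+4·0 = 10 | 2·5 = 10
Z: 5·0+4·1 = 4 | 2·2 = 4
T: 5·0+4·1 = 4 | 2·2 = 4
D: 5·0+4·3 = 12 | 2·6 = 12
gcd(5,4,2) = 1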